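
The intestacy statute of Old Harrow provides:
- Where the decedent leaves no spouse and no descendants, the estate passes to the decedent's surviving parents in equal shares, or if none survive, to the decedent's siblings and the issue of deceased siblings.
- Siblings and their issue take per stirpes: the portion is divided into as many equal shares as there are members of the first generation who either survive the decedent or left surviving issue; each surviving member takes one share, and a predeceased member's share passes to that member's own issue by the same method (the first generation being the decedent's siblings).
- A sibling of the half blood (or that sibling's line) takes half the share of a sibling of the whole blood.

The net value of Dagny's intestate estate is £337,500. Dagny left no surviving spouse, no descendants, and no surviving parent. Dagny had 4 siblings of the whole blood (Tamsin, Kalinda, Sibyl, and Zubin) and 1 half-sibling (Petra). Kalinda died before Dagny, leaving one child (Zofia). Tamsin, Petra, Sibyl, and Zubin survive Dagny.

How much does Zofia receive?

Zofia receives £75,000.

The entire £337,500 passes to the siblings and their issue.
Counting each half-blood sibling's line as half a unit, there are 9/2 units in £337,500, so one unit is £75,000. Whole-blood lines (Tamsin, Kalinda, Sibyl, and Zubin) take £75,000 each; half-blood lines (Petra) take £37,500 each.
Kalinda's share (£75,000) passes entirely to Zofia.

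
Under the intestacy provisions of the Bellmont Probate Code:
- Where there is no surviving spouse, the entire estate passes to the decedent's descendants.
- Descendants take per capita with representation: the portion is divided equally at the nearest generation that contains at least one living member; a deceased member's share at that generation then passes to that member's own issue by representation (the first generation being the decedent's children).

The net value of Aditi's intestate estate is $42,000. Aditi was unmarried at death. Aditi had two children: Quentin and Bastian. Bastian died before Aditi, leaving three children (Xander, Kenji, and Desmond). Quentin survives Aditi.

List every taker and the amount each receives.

The entire $42,000 passes to the descendants.
That amount ($42,000) is divided into 2 shares of $21,000: Quentin takes $21,000; Bastian's $21,000 share passes to Bastian's issue.
Bastian's share ($21,000) is divided into 3 shares of $7,000: Xander, Kenji, and Desmond each take $7,000.

Quentin: $21,000; Xander: $7,000; Kenji: $7,000; Desmond: $7,000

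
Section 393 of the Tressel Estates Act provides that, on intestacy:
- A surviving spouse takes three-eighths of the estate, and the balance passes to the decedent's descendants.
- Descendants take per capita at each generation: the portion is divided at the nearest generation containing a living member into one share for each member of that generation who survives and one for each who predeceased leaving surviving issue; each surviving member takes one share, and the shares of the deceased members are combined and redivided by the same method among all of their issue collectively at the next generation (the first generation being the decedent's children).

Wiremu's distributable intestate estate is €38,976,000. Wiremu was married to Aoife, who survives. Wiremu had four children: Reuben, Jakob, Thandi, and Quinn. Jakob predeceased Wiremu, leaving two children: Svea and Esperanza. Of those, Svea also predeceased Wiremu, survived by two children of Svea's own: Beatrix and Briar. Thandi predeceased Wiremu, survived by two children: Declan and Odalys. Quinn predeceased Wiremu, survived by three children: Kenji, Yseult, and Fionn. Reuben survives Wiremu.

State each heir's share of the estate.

Aoife: €14,616,000; Reuben: €6,090,000; Beatrix: €1,305,000; Briar: €1,305,000; Esperanza: €2,610,000; Declan: €2,610,000; Odalys: €2,610,000; Kenji: €2,610,000; Yseult: €2,610,000; Fionn: €2,610,000

Aoife takes three-eighths of €38,976,000 = €14,616,000. The remaining €24,360,000 passes to the descendants.
The descendants' portion (€24,360,000) is divided at the children's generation into 4 shares of €6,090,000. Reuben takes €6,090,000. The 3 shares of the deceased (Jakob, Thandi, and Quinn) are combined into a pool of €18,270,000.
That pool (€18,270,000) is divided at the grandchildren's generation into 7 shares of €2,610,000. Esperanza, Declan, Odalys, Kenji, Yseult, and Fionn each take €2,610,000. The remaining share for the deceased Svea (€2,610,000) is carried to the next generation.
That pool (€2,610,000) is divided at the great-grandchildren's generation equally among Beatrix and Briar: €1,305,000 each.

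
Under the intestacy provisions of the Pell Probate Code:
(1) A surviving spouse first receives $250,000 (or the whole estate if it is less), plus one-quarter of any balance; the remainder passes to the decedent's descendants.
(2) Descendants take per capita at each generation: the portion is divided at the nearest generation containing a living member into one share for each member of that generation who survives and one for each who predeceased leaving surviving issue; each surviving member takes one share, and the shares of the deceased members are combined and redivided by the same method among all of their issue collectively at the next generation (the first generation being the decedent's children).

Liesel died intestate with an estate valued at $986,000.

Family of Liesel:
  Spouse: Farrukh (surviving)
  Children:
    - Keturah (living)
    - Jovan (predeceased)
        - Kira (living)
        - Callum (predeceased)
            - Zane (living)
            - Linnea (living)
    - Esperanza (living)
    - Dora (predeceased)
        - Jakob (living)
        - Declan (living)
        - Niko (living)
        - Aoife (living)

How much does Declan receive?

Declan receives $46,000.

Farrukh first takes $250,000, leaving a balance of $736,000. Farrukh then takes one-quarter of the balance ($184,000), for a total of $434,000. The remaining $552,000 passes to the descendants.
The descendants' portion ($552,000) is divided at the children's generation into 4 shares of $138,000. Keturah and Esperanza each take $138,000. The 2 shares of the deceased (Jovan and Dora) are combined into a pool of $276,000.
That pool ($276,000) is divided at the grandchildren's generation into 6 shares of $46,000. Kira, Jakob, Declan, Niko, and Aoife each take $46,000. The remaining share for the deceased Callum ($46,000) is carried to the next generation.
That pool ($46,000) is divided at the great-grandchildren's generation equally among Zane and Linnea: $23,000 each.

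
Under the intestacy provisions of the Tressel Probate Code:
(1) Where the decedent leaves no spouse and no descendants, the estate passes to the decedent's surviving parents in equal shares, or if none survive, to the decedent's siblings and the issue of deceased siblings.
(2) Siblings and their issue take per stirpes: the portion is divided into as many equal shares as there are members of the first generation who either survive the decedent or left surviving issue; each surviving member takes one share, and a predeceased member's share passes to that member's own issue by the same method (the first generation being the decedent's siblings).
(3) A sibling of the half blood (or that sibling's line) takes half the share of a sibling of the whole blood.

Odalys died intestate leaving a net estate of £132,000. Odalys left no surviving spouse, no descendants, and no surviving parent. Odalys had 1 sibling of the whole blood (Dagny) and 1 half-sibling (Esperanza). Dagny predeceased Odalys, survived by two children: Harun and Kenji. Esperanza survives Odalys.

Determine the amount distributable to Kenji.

The entire £132,000 passes to the siblings and their issue.
Counting each half-blood sibling's line as half a unit, there are 3/2 units in £132,000, so one unit is £88,000. Whole-blood lines (Dagny) take £88,000 each; half-blood lines (Esperanza) take £44,000 each.
Dagny's share (£88,000) is divided into 2 shares of £44,000: Harun and Kenji each take £44,000.

Kenji receives £44,000.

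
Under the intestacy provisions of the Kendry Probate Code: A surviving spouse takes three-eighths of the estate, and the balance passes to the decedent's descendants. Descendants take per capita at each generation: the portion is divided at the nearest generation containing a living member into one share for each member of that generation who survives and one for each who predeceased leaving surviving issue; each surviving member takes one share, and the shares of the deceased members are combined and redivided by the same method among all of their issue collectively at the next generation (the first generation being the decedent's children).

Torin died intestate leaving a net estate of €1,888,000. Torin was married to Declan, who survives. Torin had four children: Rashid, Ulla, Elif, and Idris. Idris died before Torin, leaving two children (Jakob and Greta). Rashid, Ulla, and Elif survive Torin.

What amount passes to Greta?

Greta receives €147,500.

Declan takes three-eighths of €1,888,000 = €708,000. The remaining €1,180,000 passes to the descendants.
The descendants' portion (€1,180,000) is divided at the children's generation into 4 shares of €295,000. Rashid, Ulla, and Elif each take €295,000. The remaining share for the deceased Idris (€295,000) is carried to the next generation.
That pool (€295,000) is divided at the grandchildren's generation equally among Jakob and Greta: €147,500 each.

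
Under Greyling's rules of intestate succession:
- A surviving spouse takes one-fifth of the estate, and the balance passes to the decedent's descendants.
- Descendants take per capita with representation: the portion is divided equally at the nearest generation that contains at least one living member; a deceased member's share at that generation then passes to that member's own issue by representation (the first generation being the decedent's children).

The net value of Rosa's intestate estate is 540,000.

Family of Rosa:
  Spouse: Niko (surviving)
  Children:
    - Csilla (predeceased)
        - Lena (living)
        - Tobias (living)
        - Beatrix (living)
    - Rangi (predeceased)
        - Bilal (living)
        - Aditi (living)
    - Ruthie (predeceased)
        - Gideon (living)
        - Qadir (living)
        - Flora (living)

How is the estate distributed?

Niko takes one-fifth of 540,000 = 108,000. The remaining 432,000 passes to the descendants.
No child survives, so the initial division is made at the grandchildren's generation.
The descendants' portion (432,000) is divided into 8 shares of 54,000: Lena, Tobias, Beatrix, Bilal, Aditi, Gideon, Qadir, and Flora each take 54,000.

Niko: 108,000; Lena: 54,000; Tobias: 54,000; Beatrix: 54,000; Bilal: 54,000; Aditi: 54,000; Gideon: 54,000; Qadir: 54,000; Flora: 54,000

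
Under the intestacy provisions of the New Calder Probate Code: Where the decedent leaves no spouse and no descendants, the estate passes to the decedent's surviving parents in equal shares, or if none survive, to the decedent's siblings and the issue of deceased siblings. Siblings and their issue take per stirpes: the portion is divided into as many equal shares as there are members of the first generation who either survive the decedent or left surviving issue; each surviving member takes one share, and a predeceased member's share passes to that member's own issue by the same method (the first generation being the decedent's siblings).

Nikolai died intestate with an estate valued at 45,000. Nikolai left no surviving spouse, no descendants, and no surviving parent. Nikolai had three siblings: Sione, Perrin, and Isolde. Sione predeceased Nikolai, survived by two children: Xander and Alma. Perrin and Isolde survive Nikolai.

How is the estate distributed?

The entire 45,000 passes to the siblings and their issue.
That amount (45,000) is divided into 3 shares of 15,000: Perrin and Isolde each take 15,000; Sione's 15,000 share passes to Sione's issue.
Sione's share (15,000) is divided into 2 shares of 7,500: Xander and Alma each take 7,500.

Xander: 7,500; Alma: 7,500; Perrin: 15,000; Isolde: 15,000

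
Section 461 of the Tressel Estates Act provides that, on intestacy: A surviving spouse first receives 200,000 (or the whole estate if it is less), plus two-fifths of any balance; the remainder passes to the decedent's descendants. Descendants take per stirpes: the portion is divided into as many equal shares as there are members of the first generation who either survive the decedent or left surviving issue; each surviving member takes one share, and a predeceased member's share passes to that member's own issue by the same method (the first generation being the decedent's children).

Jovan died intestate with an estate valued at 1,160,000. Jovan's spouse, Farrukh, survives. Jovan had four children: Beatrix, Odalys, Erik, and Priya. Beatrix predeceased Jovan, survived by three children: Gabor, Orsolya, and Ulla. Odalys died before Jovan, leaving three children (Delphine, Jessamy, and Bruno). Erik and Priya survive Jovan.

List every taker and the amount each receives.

Farrukh: 584,000; Gabor: 48,000; Orsolya: 48,000; Ulla: 48,000; Delphine: 48,000; Jessamy: 48,000; Bruno: 48,000; Erik: 144,000; Priya: 144,000

Farrukh first takes 200,000, leaving a balance of 960,000. Farrukh then takes two-fifths of the balance (384,000), for a total of 584,000. The remaining 576,000 passes to the descendants.
The descendants' portion (576,000) is divided into 4 shares of 144,000: Erik and Priya each take 144,000; Beatrix's 144,000 share passes to Beatrix's issue; Odalys's 144,000 share passes to Odalys's issue.
Beatrix's share (144,000) is divided into 3 shares of 48,000: Gabor, Orsolya, and Ulla each take 48,000.
Odalys's share (144,000) is divided into 3 shares of 48,000: Delphine, Jessamy, and Bruno each take 48,000.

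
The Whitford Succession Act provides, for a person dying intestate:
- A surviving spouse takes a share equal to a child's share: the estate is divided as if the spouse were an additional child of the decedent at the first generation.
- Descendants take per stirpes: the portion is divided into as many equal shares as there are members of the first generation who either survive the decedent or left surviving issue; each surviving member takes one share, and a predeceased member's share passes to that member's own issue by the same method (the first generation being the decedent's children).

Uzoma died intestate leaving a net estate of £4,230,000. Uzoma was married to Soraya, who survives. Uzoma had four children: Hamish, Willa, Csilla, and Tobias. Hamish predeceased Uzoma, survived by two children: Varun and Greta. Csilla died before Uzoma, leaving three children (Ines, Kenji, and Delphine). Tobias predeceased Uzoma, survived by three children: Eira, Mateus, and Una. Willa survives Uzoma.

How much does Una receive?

The spouse counts as an additional share at the children's level, so there are 5 primary shares of £846,000. Soraya takes one such share (£846,000).
The children's combined portion (£3,384,000) is divided into 4 shares of £846,000: Willa takes £846,000; Hamish's £846,000 share passes to Hamish's issue; Csilla's £846,000 share passes to Csilla's issue; Tobias's £846,000 share passes to Tobias's issue.
Hamish's share (£846,000) is divided into 2 shares of £423,000: Varun and Greta each take £423,000.
Csilla's share (£846,000) is divided into 3 shares of £282,000: Ines, Kenji, and Delphine each take £282,000.
Tobias's share (£846,000) is divided into 3 shares of £282,000: Eira, Mateus, and Una each take £282,000.

Una receives £282,000.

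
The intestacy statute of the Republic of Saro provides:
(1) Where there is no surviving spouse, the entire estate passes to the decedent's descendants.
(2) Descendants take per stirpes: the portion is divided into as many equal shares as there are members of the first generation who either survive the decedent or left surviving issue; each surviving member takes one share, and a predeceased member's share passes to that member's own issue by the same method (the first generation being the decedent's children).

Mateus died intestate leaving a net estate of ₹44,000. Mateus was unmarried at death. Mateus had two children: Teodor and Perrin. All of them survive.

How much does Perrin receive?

Perrin receives ₹22,000.

The entire ₹44,000 passes to the descendants.
That amount (₹44,000) is divided into 2 shares of ₹22,000: Teodor and Perrin each take ₹22,000.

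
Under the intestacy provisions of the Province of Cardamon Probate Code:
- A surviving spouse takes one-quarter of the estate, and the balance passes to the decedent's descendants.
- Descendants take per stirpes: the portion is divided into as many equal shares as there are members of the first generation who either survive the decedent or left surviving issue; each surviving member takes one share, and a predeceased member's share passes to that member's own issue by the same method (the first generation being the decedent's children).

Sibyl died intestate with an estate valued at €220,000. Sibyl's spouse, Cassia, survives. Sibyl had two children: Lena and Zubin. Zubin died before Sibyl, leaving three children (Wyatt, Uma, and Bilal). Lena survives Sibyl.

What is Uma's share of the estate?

Uma receives €27,500.

Cassia takes one-quarter of €220,000 = €55,000. The remaining €165,000 passes to the descendants.
The descendants' portion (€165,000) is divided into 2 shares of €82,500: Lena takes €82,500; Zubin's €82,500 share passes to Zubin's issue.
Zubin's share (€82,500) is divided into 3 shares of €27,500: Wyatt, Uma, and Bilal each take €27,500.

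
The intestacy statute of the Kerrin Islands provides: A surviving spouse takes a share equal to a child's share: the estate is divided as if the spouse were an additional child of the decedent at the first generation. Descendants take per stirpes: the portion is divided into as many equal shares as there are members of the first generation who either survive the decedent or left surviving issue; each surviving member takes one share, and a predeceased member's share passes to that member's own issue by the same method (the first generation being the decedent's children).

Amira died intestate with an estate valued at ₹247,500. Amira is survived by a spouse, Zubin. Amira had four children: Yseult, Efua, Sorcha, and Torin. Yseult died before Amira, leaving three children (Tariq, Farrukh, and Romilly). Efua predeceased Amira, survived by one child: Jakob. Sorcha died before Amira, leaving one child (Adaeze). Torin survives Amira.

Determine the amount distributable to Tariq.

Tariq receives ₹16,500.

The spouse counts as an additional share at the children's level, so there are 5 primary shares of ₹49,500. Zubin takes one such share (₹49,500).
The children's combined portion (₹198,000) is divided into 4 shares of ₹49,500: Torin takes ₹49,500; Yseult's ₹49,500 share passes to Yseult's issue; Efua's ₹49,500 share passes to Efua's issue; Sorcha's ₹49,500 share passes to Sorcha's issue.
Yseult's share (₹49,500) is divided into 3 shares of ₹16,500: Tariq, Farrukh, and Romilly each take ₹16,500.
Efua's share (₹49,500) passes entirely to Jakob.
Sorcha's share (₹49,500) passes entirely to Adaeze.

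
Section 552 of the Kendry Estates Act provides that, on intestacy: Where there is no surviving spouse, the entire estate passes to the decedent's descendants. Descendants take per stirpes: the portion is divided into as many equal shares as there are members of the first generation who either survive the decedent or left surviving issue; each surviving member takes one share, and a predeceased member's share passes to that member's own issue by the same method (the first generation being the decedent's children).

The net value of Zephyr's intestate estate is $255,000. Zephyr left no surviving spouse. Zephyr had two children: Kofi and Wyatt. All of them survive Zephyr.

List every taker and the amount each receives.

The entire $255,000 passes to the descendants.
That amount ($255,000) is divided into 2 shares of $127,500: Kofi and Wyatt each take $127,500.

Kofi: $127,500; Wyatt: $127,500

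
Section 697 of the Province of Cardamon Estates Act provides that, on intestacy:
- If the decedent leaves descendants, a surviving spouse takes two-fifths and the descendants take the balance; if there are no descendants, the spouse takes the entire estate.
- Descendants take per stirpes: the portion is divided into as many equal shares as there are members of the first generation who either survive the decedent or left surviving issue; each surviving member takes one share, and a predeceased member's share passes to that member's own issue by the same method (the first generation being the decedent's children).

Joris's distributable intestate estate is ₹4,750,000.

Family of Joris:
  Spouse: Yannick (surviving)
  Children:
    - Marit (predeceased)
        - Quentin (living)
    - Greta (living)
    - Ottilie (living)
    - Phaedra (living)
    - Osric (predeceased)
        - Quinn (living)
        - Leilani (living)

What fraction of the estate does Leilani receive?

Leilani receives 3/50 of the estate.

Yannick takes two-fifths of ₹4,750,000 = ₹1,900,000. The remaining ₹2,850,000 passes to the descendants.
The descendants' portion (₹2,850,000) is divided into 5 shares of ₹570,000: Greta, Ottilie, and Phaedra each take ₹570,000; Marit's ₹570,000 share passes to Marit's issue; Osric's ₹570,000 share passes to Osric's issue.
Marit's share (₹570,000) passes entirely to Quentin.
Osric's share (₹570,000) is divided into 2 shares of ₹285,000: Quinn and Leilani each take ₹285,000.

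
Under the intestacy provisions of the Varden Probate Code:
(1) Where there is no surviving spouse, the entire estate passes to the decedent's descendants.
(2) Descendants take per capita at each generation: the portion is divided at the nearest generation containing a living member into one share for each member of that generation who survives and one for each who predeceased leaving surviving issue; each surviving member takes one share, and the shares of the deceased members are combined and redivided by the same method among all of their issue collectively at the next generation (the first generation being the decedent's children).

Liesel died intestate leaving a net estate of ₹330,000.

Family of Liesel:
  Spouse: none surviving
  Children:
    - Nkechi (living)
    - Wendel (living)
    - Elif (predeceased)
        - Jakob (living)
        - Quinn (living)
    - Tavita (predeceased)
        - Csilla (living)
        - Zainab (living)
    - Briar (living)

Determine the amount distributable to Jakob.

The entire ₹330,000 passes to the descendants.
That amount (₹330,000) is divided at the children's generation into 5 shares of ₹66,000. Nkechi, Wendel, and Briar each take ₹66,000. The 2 shares of the deceased (Elif and Tavita) are combined into a pool of ₹132,000.
That pool (₹132,000) is divided at the grandchildren's generation equally among Jakob, Quinn, Csilla, and Zainab: ₹33,000 each.

Jakob receives ₹33,000.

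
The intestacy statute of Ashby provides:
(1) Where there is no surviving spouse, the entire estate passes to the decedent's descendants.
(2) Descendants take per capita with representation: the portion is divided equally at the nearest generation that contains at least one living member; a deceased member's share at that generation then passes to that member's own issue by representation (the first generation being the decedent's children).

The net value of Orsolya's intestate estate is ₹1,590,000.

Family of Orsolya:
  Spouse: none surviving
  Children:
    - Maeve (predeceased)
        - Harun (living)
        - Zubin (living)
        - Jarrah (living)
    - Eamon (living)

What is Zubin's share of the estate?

The entire ₹1,590,000 passes to the descendants.
That amount (₹1,590,000) is divided into 2 shares of ₹795,000: Eamon takes ₹795,000; Maeve's ₹795,000 share passes to Maeve's issue.
Maeve's share (₹795,000) is divided into 3 shares of ₹265,000: Harun, Zubin, and Jarrah each take ₹265,000.

Zubin receives ₹265,000.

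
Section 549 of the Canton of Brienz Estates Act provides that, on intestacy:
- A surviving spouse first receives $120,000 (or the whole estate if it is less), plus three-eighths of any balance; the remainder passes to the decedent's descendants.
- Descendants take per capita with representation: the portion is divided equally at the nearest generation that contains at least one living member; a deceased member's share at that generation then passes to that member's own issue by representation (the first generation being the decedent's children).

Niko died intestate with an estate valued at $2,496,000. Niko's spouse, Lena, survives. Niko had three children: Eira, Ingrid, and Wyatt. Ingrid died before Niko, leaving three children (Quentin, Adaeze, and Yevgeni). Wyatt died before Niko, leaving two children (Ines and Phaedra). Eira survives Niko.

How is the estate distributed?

Lena: $1,011,000; Eira: $495,000; Quentin: $165,000; Adaeze: $165,000; Yevgeni: $165,000; Ines: $247,500; Phaedra: $247,500

Lena first takes $120,000, leaving a balance of $2,376,000. Lena then takes three-eighths of the balance ($891,000), for a total of $1,011,000. The remaining $1,485,000 passes to the descendants.
The descendants' portion ($1,485,000) is divided into 3 shares of $495,000: Eira takes $495,000; Ingrid's $495,000 share passes to Ingrid's issue; Wyatt's $495,000 share passes to Wyatt's issue.
Ingrid's share ($495,000) is divided into 3 shares of $165,000: Quentin, Adaeze, and Yevgeni each take $165,000.
Wyatt's share ($495,000) is divided into 2 shares of $247,500: Ines and Phaedra each take $247,500.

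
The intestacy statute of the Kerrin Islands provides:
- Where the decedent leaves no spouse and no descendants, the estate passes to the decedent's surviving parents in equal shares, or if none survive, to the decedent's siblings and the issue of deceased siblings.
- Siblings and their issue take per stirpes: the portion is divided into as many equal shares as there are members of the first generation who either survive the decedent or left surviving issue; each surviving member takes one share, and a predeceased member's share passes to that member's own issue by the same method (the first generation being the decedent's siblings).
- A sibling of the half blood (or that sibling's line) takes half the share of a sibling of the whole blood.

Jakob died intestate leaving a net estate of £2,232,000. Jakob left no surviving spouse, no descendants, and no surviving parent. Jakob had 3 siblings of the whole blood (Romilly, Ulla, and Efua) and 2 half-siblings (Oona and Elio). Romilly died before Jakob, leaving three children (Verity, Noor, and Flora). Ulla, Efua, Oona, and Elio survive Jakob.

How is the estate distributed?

The entire £2,232,000 passes to the siblings and their issue.
Counting each half-blood sibling's line as half a unit, there are 4 units in £2,232,000, so one unit is £558,000. Whole-blood lines (Romilly, Ulla, and Efua) take £558,000 each; half-blood lines (Oona and Elio) take £279,000 each.
Romilly's share (£558,000) is divided into 3 shares of £186,000: Verity, Noor, and Flora each take £186,000.

Verity: £186,000; Noor: £186,000; Flora: £186,000; Ulla: £558,000; Efua: £558,000; Oona: £279,000; Elio: £279,000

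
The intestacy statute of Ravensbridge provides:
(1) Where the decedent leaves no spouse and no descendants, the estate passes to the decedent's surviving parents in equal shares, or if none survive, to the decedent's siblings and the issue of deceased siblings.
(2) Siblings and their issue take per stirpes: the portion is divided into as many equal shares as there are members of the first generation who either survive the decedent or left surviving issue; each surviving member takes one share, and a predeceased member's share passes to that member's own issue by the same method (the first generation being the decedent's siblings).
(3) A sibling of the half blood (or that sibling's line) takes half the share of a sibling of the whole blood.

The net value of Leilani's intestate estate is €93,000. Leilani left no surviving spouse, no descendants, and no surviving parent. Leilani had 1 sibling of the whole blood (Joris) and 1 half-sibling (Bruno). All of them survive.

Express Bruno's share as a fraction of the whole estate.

The entire €93,000 passes to the siblings and their issue.
Counting each half-blood sibling's line as half a unit, there are 3/2 units in €93,000, so one unit is €62,000. Whole-blood lines (Joris) take €62,000 each; half-blood lines (Bruno) take €31,000 each.

Bruno receives 1/3 of the estate.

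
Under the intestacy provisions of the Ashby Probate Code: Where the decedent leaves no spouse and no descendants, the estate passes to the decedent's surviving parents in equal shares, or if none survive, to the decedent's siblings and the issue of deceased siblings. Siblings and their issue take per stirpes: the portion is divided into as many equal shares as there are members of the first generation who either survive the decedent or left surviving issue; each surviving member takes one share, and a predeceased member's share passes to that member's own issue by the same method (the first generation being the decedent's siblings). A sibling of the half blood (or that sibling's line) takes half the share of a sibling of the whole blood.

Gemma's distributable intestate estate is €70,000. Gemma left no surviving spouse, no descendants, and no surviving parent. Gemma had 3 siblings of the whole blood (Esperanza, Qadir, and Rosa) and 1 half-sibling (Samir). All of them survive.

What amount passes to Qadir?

Qadir receives €20,000.

The entire €70,000 passes to the siblings and their issue.
Counting each half-blood sibling's line as half a unit, there are 7/2 units in €70,000, so one unit is €20,000. Whole-blood lines (Esperanza, Qadir, and Rosa) take €20,000 each; half-blood lines (Samir) take €10,000 each.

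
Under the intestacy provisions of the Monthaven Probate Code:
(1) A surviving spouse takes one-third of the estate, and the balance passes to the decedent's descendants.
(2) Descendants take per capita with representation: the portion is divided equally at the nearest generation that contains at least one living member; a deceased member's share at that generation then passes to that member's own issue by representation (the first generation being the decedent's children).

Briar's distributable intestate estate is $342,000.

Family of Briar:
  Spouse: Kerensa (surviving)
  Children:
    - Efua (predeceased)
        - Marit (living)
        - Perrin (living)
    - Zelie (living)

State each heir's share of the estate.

Kerensa takes one-third of $342,000 = $114,000. The remaining $228,000 passes to the descendants.
The descendants' portion ($228,000) is divided into 2 shares of $114,000: Zelie takes $114,000; Efua's $114,000 share passes to Efua's issue.
Efua's share ($114,000) is divided into 2 shares of $57,000: Marit and Perrin each take $57,000.

Kerensa: $114,000; Marit: $57,000; Perrin: $57,000; Zelie: $114,000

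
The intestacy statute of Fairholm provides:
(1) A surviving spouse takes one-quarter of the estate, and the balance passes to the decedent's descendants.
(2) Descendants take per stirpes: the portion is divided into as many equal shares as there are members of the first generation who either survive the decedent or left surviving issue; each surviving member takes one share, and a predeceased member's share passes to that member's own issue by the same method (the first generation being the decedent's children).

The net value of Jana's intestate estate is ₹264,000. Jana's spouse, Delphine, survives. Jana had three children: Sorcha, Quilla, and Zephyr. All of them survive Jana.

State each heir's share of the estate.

Delphine: ₹66,000; Sorcha: ₹66,000; Quilla: ₹66,000; Zephyr: ₹66,000

Delphine takes one-quarter of ₹264,000 = ₹66,000. The remaining ₹198,000 passes to the descendants.
The descendants' portion (₹198,000) is divided into 3 shares of ₹66,000: Sorcha, Quilla, and Zephyr each take ₹66,000.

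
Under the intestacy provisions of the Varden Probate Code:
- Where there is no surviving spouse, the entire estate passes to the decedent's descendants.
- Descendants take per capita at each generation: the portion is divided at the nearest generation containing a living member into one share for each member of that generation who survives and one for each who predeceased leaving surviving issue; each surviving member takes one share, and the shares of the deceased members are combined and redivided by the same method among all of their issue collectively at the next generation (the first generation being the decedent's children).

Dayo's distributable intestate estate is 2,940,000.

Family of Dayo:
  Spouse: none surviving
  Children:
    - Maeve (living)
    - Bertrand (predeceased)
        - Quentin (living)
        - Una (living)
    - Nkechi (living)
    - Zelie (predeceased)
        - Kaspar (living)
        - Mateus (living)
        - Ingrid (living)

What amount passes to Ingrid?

Ingrid receives 294,000.

The entire 2,940,000 passes to the descendants.
That amount (2,940,000) is divided at the children's generation into 4 shares of 735,000. Maeve and Nkechi each take 735,000. The 2 shares of the deceased (Bertrand and Zelie) are combined into a pool of 1,470,000.
That pool (1,470,000) is divided at the grandchildren's generation equally among Quentin, Una, Kaspar, Mateus, and Ingrid: 294,000 each.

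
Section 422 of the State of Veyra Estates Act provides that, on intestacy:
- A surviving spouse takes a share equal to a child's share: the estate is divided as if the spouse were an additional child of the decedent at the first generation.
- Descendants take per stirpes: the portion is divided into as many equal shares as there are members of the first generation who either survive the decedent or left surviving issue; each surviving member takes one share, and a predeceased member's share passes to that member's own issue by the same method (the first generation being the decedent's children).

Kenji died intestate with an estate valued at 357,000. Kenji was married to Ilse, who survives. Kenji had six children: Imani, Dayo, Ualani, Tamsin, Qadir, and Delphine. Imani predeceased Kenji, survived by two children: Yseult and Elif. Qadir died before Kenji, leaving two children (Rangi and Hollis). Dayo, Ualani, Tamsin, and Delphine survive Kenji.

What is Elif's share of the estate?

Elif receives 25,500.

The spouse counts as an additional share at the children's level, so there are 7 primary shares of 51,000. Ilse takes one such share (51,000).
The children's combined portion (306,000) is divided into 6 shares of 51,000: Dayo, Ualani, Tamsin, and Delphine each take 51,000; Imani's 51,000 share passes to Imani's issue; Qadir's 51,000 share passes to Qadir's issue.
Imani's share (51,000) is divided into 2 shares of 25,500: Yseult and Elif each take 25,500.
Qadir's share (51,000) is divided into 2 shares of 25,500: Rangi and Hollis each take 25,500.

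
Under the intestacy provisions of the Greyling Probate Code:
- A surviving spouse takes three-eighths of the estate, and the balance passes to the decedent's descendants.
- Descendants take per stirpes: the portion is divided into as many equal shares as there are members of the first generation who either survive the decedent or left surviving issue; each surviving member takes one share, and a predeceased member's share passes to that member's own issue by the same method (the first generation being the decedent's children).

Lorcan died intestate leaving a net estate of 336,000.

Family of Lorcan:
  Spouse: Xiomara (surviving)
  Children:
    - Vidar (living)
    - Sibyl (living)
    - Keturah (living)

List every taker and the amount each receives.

Xiomara: 126,000; Vidar: 70,000; Sibyl: 70,000; Keturah: 70,000

Xiomara takes three-eighths of 336,000 = 126,000. The remaining 210,000 passes to the descendants.
The descendants' portion (210,000) is divided into 3 shares of 70,000: Vidar, Sibyl, and Keturah each take 70,000.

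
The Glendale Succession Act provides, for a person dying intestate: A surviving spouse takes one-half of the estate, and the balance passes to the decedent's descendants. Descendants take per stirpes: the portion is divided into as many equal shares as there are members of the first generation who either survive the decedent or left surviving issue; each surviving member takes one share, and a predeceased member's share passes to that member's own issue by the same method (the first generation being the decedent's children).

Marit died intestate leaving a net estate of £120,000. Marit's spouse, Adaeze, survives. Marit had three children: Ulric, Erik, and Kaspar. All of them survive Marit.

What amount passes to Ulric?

Ulric receives £20,000.

Adaeze takes one-half of £120,000 = £60,000. The remaining £60,000 passes to the descendants.
The descendants' portion (£60,000) is divided into 3 shares of £20,000: Ulric, Erik, and Kaspar each take £20,000.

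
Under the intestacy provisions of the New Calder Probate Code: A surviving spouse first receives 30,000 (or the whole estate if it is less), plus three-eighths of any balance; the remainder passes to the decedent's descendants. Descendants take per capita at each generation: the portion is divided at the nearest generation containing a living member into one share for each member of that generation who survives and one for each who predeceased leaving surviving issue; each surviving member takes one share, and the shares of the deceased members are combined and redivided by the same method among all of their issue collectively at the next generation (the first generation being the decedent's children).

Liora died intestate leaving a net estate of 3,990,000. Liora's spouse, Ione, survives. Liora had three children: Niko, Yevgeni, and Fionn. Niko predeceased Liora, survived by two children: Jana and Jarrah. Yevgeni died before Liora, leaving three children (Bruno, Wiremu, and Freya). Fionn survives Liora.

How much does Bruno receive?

Bruno receives 330,000.

Ione first takes 30,000, leaving a balance of 3,960,000. Ione then takes three-eighths of the balance (1,485,000), for a total of 1,515,000. The remaining 2,475,000 passes to the descendants.
The descendants' portion (2,475,000) is divided at the children's generation into 3 shares of 825,000. Fionn takes 825,000. The 2 shares of the deceased (Niko and Yevgeni) are combined into a pool of 1,650,000.
That pool (1,650,000) is divided at the grandchildren's generation equally among Jana, Jarrah, Bruno, Wiremu, and Freya: 330,000 each.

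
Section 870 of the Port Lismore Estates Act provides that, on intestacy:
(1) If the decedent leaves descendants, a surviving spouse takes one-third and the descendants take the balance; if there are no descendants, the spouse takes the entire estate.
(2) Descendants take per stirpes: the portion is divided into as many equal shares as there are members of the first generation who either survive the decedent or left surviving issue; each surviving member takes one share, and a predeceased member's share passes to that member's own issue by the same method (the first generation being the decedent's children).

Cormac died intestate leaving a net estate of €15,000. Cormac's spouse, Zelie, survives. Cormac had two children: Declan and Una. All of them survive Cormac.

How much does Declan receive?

Zelie takes one-third of €15,000 = €5,000. The remaining €10,000 passes to the descendants.
The descendants' portion (€10,000) is divided into 2 shares of €5,000: Declan and Una each take €5,000.

Declan receives €5,000.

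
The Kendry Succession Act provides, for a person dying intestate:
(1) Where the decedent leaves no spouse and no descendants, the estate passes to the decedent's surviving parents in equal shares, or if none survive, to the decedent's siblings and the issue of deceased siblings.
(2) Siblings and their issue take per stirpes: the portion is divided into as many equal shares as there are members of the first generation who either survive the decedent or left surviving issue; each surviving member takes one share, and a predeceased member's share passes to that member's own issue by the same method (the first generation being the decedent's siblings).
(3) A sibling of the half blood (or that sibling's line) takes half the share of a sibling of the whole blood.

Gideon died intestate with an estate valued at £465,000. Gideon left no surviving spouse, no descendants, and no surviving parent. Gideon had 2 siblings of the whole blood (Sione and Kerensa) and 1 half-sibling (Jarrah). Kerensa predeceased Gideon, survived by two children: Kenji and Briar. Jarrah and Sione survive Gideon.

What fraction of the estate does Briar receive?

Briar receives 1/5 of the estate.

The entire £465,000 passes to the siblings and their issue.
Counting each half-blood sibling's line as half a unit, there are 5/2 units in £465,000, so one unit is £186,000. Whole-blood lines (Sione and Kerensa) take £186,000 each; half-blood lines (Jarrah) take £93,000 each.
Kerensa's share (£186,000) is divided into 2 shares of £93,000: Kenji and Briar each take £93,000.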